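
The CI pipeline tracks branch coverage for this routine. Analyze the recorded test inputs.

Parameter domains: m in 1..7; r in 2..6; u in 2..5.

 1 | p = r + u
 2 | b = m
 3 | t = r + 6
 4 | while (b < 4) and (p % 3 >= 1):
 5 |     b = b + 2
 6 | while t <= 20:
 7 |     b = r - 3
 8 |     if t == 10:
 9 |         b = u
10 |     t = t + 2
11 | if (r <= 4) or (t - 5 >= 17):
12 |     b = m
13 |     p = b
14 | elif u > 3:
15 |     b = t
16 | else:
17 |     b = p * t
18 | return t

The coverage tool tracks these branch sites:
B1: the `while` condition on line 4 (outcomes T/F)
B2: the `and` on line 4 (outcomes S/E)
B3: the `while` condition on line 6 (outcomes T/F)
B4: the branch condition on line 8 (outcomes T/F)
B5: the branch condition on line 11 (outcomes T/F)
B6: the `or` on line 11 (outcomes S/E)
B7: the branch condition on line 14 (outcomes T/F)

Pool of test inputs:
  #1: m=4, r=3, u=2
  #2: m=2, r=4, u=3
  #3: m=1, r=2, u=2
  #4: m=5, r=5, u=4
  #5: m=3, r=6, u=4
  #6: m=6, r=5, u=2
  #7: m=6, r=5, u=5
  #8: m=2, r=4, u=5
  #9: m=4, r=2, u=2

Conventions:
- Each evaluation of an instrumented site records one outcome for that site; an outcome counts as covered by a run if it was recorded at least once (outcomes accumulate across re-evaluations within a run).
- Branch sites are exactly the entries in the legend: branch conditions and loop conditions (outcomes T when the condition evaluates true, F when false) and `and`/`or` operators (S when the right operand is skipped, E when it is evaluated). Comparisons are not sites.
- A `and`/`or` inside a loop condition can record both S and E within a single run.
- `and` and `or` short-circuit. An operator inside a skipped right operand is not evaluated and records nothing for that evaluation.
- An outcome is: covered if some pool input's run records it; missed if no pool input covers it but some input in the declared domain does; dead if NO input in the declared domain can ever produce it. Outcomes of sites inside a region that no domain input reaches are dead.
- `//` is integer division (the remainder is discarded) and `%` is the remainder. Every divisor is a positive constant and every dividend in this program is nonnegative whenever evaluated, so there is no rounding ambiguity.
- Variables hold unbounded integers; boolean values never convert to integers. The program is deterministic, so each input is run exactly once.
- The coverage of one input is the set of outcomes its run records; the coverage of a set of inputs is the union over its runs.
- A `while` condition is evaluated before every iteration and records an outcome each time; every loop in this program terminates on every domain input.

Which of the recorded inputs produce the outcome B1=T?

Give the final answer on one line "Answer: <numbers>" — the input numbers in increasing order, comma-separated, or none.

input #1 (m=4, r=3, u=2): never hits B1=T
input #2 (m=2, r=4, u=3): hits B1=T
input #3 (m=1, r=2, u=2): hits B1=T
input #4 (m=5, r=5, u=4): never hits B1=T
input #5 (m=3, r=6, u=4): hits B1=T
input #6 (m=6, r=5, u=2): never hits B1=T
input #7 (m=6, r=5, u=5): never hits B1=T
input #8 (m=2, r=4, u=5): never hits B1=T
input #9 (m=4, r=2, u=2): never hits B1=T

Answer: 2, 3, 5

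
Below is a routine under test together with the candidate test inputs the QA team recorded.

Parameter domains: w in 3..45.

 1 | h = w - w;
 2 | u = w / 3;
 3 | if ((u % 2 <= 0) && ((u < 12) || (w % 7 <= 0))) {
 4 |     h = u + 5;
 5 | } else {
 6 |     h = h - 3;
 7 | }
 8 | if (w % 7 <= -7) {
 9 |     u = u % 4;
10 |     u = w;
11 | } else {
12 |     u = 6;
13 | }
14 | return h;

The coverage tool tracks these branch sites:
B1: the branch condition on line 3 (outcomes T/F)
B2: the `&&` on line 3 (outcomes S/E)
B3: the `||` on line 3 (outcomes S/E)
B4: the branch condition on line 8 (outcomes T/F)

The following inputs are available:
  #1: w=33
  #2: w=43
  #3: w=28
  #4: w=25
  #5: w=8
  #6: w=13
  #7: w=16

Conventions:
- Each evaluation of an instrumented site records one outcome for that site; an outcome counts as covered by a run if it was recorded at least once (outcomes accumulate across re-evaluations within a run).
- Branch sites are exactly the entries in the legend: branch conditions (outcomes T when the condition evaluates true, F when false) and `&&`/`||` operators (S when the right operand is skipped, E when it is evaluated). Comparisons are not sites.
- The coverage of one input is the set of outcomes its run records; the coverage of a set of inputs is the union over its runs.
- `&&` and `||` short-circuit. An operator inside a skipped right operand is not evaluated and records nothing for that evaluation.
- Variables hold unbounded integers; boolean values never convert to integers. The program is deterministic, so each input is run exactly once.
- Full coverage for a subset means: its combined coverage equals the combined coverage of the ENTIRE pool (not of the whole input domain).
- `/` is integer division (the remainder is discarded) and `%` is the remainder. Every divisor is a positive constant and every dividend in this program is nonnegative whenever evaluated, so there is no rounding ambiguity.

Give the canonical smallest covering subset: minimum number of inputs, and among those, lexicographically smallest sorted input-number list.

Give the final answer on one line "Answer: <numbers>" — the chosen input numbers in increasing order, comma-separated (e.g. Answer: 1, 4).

input #1 (w=33): events B2->S, B1->F, B4->F; covers B1=F, B2=S, B4=F
input #2 (w=43): events B2->E, B3->E, B1->F, B4->F; covers B1=F, B2=E, B3=E, B4=F
input #3 (w=28): events B2->S, B1->F, B4->F; covers B1=F, B2=S, B4=F
input #4 (w=25): events B2->E, B3->S, B1->T, B4->F; covers B1=T, B2=E, B3=S, B4=F
input #5 (w=8): events B2->E, B3->S, B1->T, B4->F; covers B1=T, B2=E, B3=S, B4=F
input #6 (w=13): events B2->E, B3->S, B1->T, B4->F; covers B1=T, B2=E, B3=S, B4=F
input #7 (w=16): events B2->S, B1->F, B4->F; covers B1=F, B2=S, B4=F
pool-wide coverage (7 outcomes): B1=T, B1=F, B2=S, B2=E, B3=S, B3=E, B4=F
no size-1 subset reaches all 7 outcomes (best union: 4/7)
no size-2 subset reaches all 7 outcomes (best union: 6/7)
size 3: inputs {1, 2, 4} cover all 7 outcomes, and no lexicographically smaller subset of this size does

Answer: 1, 2, 4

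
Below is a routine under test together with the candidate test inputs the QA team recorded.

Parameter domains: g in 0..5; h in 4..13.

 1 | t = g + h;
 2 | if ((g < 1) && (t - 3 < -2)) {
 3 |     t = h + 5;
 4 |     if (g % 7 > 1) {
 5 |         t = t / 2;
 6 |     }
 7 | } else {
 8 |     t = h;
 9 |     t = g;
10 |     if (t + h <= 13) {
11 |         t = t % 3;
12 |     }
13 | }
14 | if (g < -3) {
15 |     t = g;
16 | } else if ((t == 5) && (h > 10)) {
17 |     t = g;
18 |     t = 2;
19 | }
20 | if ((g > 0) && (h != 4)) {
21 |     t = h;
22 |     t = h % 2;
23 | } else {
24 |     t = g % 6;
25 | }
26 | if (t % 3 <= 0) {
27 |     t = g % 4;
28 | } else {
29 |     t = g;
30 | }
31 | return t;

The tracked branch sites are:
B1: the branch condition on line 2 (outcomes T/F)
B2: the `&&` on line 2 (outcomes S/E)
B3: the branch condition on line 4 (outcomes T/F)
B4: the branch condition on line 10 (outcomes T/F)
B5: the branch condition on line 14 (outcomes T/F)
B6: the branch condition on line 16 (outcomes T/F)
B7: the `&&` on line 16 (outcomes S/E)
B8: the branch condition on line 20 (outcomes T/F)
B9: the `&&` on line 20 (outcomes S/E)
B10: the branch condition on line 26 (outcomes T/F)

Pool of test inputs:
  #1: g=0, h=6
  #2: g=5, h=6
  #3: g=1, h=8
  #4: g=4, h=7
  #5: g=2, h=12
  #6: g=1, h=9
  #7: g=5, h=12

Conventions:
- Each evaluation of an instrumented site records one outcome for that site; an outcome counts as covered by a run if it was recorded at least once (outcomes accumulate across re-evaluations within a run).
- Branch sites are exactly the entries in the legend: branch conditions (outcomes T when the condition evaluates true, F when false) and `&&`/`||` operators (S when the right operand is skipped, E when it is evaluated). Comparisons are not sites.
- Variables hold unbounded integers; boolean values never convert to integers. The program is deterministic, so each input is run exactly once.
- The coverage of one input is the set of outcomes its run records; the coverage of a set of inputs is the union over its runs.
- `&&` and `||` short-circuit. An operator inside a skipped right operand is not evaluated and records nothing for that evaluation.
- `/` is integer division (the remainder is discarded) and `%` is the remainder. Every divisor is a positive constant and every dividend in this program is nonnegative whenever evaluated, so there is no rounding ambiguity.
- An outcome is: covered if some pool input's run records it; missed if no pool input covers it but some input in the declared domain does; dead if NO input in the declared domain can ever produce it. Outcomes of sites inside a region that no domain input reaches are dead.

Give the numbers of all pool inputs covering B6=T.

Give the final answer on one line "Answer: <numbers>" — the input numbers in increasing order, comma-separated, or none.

input #1 (g=0, h=6): misses B6=T
input #2 (g=5, h=6): misses B6=T
input #3 (g=1, h=8): misses B6=T
input #4 (g=4, h=7): misses B6=T
input #5 (g=2, h=12): misses B6=T
input #6 (g=1, h=9): misses B6=T
input #7 (g=5, h=12): covers B6=T

Answer: 7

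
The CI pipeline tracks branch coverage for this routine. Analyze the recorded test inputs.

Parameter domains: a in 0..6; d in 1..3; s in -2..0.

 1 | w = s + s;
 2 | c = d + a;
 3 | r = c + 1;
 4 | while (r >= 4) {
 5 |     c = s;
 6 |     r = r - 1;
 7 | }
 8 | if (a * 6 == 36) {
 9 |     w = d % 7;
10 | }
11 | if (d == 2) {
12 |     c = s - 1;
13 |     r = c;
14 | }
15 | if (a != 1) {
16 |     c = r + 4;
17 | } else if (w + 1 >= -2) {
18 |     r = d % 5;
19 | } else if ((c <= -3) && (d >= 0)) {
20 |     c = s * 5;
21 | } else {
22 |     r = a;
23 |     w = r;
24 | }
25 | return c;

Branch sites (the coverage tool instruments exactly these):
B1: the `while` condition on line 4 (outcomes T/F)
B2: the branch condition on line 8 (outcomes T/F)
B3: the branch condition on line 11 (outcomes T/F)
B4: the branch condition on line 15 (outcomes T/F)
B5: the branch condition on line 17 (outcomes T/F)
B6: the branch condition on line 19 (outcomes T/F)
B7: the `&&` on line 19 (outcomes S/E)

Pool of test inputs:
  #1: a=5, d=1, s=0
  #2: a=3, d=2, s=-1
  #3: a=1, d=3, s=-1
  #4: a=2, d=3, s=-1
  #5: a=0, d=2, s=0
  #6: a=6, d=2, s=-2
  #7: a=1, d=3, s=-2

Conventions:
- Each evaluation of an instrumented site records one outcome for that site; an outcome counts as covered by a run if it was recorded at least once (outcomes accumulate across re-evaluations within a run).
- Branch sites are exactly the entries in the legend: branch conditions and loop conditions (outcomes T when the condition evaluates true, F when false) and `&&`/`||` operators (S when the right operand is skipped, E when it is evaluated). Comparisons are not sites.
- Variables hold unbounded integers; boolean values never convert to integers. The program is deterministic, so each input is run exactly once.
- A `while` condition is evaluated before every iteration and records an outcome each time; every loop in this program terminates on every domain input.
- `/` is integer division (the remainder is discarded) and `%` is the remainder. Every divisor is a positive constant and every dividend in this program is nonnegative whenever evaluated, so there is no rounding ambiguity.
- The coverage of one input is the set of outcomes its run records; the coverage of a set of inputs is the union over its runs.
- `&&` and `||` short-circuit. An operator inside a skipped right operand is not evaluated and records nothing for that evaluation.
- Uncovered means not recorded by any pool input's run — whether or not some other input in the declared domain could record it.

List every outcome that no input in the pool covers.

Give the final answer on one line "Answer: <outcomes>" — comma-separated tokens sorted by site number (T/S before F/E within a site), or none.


input #1 (a=5, d=1, s=0): events B1->T, B1->T, B1->T, B1->T, B1->F, B2->F, B3->F, B4->T; covers B1=T, B1=F, B2=F, B3=F, B4=T
input #2 (a=3, d=2, s=-1): events B1->T, B1->T, B1->T, B1->F, B2->F, B3->T, B4->T; covers B1=T, B1=F, B2=F, B3=T, B4=T
input #3 (a=1, d=3, s=-1): events B1->T, B1->T, B1->F, B2->F, B3->F, B4->F, B5->T; covers B1=T, B1=F, B2=F, B3=F, B4=F, B5=T
input #4 (a=2, d=3, s=-1): events B1->T, B1->T, B1->T, B1->F, B2->F, B3->F, B4->T; covers B1=T, B1=F, B2=F, B3=F, B4=T
input #5 (a=0, d=2, s=0): events B1->F, B2->F, B3->T, B4->T; covers B1=F, B2=F, B3=T, B4=T
input #6 (a=6, d=2, s=-2): events B1->T, B1->T, B1->T, B1->T, B1->T, B1->T, B1->F, B2->T, B3->T, B4->T; covers B1=T, B1=F, B2=T, B3=T, B4=T
input #7 (a=1, d=3, s=-2): events B1->T, B1->T, B1->F, B2->F, B3->F, B4->F, B5->F, B7->S, B6->F; covers B1=T, B1=F, B2=F, B3=F, B4=F, B5=F, B6=F, B7=S
union over the pool: B1=T, B1=F, B2=T, B2=F, B3=T, B3=F, B4=T, B4=F, B5=T, B5=F, B6=F, B7=S
uncovered (2 of 14): B6=T, B7=E
Answer: B6=T, B7=E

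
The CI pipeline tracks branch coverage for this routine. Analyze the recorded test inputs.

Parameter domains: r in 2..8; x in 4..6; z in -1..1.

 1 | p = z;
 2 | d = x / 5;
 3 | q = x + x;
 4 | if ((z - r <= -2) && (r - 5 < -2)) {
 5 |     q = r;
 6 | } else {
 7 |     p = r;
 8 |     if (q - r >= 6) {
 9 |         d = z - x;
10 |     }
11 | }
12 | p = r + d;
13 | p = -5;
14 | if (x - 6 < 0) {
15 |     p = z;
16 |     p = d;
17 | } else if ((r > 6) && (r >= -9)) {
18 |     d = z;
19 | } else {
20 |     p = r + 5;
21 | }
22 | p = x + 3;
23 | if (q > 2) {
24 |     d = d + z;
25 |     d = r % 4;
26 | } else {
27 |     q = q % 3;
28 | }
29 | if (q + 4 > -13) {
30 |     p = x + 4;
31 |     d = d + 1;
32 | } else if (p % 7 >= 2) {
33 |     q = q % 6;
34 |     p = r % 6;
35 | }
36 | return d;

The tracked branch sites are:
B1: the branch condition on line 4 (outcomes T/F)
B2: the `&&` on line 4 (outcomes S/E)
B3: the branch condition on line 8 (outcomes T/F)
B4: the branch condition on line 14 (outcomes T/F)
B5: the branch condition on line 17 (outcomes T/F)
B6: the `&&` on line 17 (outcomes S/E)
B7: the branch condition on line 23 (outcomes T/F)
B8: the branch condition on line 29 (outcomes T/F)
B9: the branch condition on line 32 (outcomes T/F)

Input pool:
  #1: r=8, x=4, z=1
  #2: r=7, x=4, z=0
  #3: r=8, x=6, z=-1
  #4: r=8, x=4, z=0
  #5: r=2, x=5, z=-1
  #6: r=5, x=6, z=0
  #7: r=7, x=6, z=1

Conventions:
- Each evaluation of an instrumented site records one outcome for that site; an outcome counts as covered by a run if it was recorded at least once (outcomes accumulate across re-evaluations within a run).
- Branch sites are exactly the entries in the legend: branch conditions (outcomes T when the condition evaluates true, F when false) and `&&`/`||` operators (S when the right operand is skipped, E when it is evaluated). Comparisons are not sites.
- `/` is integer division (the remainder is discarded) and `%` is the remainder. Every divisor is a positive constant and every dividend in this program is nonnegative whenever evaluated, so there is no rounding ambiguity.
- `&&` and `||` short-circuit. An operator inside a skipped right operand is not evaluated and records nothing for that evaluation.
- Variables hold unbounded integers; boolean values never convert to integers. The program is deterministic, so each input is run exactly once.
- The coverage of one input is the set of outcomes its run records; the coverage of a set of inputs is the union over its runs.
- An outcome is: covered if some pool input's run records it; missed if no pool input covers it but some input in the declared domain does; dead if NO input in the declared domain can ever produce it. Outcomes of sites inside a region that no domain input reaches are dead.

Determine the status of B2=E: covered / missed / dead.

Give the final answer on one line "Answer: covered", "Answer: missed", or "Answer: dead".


B2=E is recorded by pool input(s) 1, 2, 3, 4, 5, 6, 7 -> covered
Answer: covered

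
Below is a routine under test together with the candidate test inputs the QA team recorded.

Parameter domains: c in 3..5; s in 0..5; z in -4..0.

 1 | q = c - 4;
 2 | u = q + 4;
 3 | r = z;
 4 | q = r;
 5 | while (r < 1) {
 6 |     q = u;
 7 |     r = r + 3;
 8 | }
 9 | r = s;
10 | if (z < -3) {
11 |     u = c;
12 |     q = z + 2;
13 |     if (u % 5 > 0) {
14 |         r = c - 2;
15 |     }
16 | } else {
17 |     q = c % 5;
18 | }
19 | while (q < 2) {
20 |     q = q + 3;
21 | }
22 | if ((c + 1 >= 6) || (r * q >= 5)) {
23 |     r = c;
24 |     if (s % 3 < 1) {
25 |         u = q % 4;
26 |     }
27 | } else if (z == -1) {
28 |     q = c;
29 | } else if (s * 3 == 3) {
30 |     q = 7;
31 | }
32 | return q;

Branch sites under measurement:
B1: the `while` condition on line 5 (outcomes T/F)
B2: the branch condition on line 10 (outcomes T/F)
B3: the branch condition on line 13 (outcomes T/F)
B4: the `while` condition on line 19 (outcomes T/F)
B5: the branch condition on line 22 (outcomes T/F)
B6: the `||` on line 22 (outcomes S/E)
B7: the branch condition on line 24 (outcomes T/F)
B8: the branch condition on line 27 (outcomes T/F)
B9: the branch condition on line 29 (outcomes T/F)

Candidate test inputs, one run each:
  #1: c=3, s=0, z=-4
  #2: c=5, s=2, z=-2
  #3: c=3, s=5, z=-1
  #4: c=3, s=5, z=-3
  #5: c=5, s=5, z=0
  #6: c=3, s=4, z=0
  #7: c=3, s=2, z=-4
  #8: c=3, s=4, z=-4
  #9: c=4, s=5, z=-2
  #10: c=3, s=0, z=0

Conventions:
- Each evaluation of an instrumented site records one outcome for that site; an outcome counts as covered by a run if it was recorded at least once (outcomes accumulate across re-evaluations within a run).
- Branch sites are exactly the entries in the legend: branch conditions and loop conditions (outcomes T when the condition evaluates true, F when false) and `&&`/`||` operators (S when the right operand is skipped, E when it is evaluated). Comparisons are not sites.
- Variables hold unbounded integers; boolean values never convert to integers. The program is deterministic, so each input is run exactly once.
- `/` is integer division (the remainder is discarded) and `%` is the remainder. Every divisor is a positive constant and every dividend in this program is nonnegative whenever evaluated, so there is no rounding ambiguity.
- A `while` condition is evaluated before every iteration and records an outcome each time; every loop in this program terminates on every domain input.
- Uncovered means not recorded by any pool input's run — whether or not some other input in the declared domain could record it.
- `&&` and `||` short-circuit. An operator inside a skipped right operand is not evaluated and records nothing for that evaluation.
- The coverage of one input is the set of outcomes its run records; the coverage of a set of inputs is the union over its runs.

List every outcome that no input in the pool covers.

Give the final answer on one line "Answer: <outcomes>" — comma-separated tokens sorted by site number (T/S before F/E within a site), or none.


input #1, c=3, s=0, z=-4: events B1->T, B1->T, B1->F, B2->T, B3->T, B4->T, B4->T, B4->F, B6->E, B5->F, B8->F, B9->F; outcomes B1=T, B1=F, B2=T, B3=T, B4=T, B4=F, B5=F, B6=E, B8=F, B9=F
input #2, c=5, s=2, z=-2: events B1->T, B1->F, B2->F, B4->T, B4->F, B6->S, B5->T, B7->F; outcomes B1=T, B1=F, B2=F, B4=T, B4=F, B5=T, B6=S, B7=F
input #3, c=3, s=5, z=-1: events B1->T, B1->F, B2->F, B4->F, B6->E, B5->T, B7->F; outcomes B1=T, B1=F, B2=F, B4=F, B5=T, B6=E, B7=F
input #4, c=3, s=5, z=-3: events B1->T, B1->T, B1->F, B2->F, B4->F, B6->E, B5->T, B7->F; outcomes B1=T, B1=F, B2=F, B4=F, B5=T, B6=E, B7=F
input #5, c=5, s=5, z=0: events B1->T, B1->F, B2->F, B4->T, B4->F, B6->S, B5->T, B7->F; outcomes B1=T, B1=F, B2=F, B4=T, B4=F, B5=T, B6=S, B7=F
input #6, c=3, s=4, z=0: events B1->T, B1->F, B2->F, B4->F, B6->E, B5->T, B7->F; outcomes B1=T, B1=F, B2=F, B4=F, B5=T, B6=E, B7=F
input #7, c=3, s=2, z=-4: events B1->T, B1->T, B1->F, B2->T, B3->T, B4->T, B4->T, B4->F, B6->E, B5->F, B8->F, B9->F; outcomes B1=T, B1=F, B2=T, B3=T, B4=T, B4=F, B5=F, B6=E, B8=F, B9=F
input #8, c=3, s=4, z=-4: events B1->T, B1->T, B1->F, B2->T, B3->T, B4->T, B4->T, B4->F, B6->E, B5->F, B8->F, B9->F; outcomes B1=T, B1=F, B2=T, B3=T, B4=T, B4=F, B5=F, B6=E, B8=F, B9=F
input #9, c=4, s=5, z=-2: events B1->T, B1->F, B2->F, B4->F, B6->E, B5->T, B7->F; outcomes B1=T, B1=F, B2=F, B4=F, B5=T, B6=E, B7=F
input #10, c=3, s=0, z=0: events B1->T, B1->F, B2->F, B4->F, B6->E, B5->F, B8->F, B9->F; outcomes B1=T, B1=F, B2=F, B4=F, B5=F, B6=E, B8=F, B9=F
union over the pool: B1=T, B1=F, B2=T, B2=F, B3=T, B4=T, B4=F, B5=T, B5=F, B6=S, B6=E, B7=F, B8=F, B9=F
uncovered (4 of 18): B3=F, B7=T, B8=T, B9=T
Answer: B3=F, B7=T, B8=T, B9=T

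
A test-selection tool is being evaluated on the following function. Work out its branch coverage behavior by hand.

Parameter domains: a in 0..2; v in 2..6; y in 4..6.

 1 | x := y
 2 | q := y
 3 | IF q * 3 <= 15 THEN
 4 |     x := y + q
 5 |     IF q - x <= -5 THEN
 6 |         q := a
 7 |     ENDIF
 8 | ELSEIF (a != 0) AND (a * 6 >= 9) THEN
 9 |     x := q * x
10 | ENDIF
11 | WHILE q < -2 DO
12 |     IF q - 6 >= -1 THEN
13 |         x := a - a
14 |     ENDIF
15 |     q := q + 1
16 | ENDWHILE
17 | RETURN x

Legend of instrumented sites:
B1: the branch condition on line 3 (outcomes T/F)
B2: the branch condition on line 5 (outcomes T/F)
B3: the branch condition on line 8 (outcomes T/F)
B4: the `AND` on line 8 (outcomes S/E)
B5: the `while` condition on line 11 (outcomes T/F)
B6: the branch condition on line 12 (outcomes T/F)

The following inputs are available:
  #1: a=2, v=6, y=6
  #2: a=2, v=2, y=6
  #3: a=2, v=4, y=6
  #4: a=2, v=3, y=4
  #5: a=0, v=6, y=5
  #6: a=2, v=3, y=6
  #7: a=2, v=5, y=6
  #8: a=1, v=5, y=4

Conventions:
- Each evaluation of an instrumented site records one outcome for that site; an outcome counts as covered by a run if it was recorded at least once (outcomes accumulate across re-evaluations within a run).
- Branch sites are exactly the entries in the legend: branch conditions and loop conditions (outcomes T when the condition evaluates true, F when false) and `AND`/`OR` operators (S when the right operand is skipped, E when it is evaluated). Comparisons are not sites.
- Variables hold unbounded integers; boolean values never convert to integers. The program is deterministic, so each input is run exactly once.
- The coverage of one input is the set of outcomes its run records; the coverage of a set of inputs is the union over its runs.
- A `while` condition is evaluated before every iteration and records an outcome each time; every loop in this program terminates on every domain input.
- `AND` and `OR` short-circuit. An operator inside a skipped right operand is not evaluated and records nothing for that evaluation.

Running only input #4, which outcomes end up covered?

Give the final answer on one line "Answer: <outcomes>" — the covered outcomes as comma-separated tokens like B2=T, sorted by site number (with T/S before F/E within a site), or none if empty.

Simulating input #4 (a=2, v=3, y=4) step by step:
  B1->T, B2->F, B5->F
deduplicating events, the covered set is: B1=T, B2=F, B5=F

Answer: B1=T, B2=F, B5=F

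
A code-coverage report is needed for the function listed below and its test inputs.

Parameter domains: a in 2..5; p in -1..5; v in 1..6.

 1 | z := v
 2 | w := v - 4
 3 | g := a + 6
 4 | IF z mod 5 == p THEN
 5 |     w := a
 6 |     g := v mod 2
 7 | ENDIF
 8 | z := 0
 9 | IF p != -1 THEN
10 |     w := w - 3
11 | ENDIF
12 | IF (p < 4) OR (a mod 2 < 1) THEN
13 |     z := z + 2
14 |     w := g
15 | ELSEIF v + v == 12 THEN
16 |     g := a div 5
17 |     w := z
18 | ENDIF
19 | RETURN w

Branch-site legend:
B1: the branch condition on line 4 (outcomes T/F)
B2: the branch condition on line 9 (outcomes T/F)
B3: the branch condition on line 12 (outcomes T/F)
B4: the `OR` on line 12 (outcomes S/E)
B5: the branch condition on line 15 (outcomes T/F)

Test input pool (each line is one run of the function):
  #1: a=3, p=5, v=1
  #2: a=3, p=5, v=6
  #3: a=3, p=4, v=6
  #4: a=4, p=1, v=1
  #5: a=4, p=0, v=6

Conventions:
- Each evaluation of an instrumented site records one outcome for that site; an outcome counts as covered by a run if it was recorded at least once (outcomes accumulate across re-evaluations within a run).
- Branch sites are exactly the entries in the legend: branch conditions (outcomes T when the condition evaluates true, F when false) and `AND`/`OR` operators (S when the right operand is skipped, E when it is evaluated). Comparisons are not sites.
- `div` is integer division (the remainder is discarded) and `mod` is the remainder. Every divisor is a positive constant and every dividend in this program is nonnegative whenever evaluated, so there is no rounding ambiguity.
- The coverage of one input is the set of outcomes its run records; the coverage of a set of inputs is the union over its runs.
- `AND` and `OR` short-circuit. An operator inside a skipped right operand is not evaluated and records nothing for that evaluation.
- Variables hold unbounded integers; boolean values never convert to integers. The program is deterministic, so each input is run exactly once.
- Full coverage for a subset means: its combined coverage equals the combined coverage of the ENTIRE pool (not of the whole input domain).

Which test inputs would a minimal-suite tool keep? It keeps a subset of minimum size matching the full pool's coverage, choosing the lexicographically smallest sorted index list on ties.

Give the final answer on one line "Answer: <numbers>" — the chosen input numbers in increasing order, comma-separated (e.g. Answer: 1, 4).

run #1 (a=3, p=5, v=1) runs B1->F, B2->T, B4->E, B3->F, B5->F; records B1=F, B2=T, B3=F, B4=E, B5=F
run #2 (a=3, p=5, v=6) runs B1->F, B2->T, B4->E, B3->F, B5->T; records B1=F, B2=T, B3=F, B4=E, B5=T
run #3 (a=3, p=4, v=6) runs B1->F, B2->T, B4->E, B3->F, B5->T; records B1=F, B2=T, B3=F, B4=E, B5=T
run #4 (a=4, p=1, v=1) runs B1->T, B2->T, B4->S, B3->T; records B1=T, B2=T, B3=T, B4=S
run #5 (a=4, p=0, v=6) runs B1->F, B2->T, B4->S, B3->T; records B1=F, B2=T, B3=T, B4=S
union over all inputs: B1=T, B1=F, B2=T, B3=T, B3=F, B4=S, B4=E, B5=T, B5=F (9 outcomes)
no size-1 subset reaches all 9 outcomes (best union: 5/9)
no size-2 subset reaches all 9 outcomes (best union: 8/9)
the canonical winner is {1, 2, 4}: size 3, full 9-outcome coverage, earliest index list among size-3 covers

Answer: 1, 2, 4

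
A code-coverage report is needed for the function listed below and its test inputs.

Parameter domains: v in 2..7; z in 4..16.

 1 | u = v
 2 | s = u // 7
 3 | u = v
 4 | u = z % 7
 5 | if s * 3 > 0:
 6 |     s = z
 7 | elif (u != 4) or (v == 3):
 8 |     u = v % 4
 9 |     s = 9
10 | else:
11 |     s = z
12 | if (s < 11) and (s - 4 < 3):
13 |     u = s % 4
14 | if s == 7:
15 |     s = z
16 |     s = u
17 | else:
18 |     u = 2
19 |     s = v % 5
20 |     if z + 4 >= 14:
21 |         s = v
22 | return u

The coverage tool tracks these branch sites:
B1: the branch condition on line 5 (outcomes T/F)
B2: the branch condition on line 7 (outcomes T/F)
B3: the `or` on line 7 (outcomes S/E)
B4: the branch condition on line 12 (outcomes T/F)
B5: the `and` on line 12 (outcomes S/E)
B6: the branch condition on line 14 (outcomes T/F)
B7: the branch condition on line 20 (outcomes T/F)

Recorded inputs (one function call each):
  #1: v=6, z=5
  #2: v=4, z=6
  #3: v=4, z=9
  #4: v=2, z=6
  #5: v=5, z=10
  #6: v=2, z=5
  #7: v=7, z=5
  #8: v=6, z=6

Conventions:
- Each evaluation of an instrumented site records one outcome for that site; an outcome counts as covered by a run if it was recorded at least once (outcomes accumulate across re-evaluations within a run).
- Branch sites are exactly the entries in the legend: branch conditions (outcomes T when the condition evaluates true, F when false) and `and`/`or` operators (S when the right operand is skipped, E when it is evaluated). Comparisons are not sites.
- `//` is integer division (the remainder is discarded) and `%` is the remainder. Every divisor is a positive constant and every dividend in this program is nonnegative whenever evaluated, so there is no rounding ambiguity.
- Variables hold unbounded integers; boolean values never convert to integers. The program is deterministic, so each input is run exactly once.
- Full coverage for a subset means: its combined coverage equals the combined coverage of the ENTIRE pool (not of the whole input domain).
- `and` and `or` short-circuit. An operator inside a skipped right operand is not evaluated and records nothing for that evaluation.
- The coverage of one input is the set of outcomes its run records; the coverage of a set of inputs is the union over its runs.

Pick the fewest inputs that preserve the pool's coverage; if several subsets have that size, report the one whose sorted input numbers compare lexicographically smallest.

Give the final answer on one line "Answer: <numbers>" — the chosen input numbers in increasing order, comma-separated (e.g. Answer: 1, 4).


#1 (v=6, z=5) -> covered: B1=F, B2=T, B3=S, B4=F, B5=E, B6=F, B7=F
#2 (v=4, z=6) -> covered: B1=F, B2=T, B3=S, B4=F, B5=E, B6=F, B7=F
#3 (v=4, z=9) -> covered: B1=F, B2=T, B3=S, B4=F, B5=E, B6=F, B7=F
#4 (v=2, z=6) -> covered: B1=F, B2=T, B3=S, B4=F, B5=E, B6=F, B7=F
#5 (v=5, z=10) -> covered: B1=F, B2=T, B3=S, B4=F, B5=E, B6=F, B7=T
#6 (v=2, z=5) -> covered: B1=F, B2=T, B3=S, B4=F, B5=E, B6=F, B7=F
#7 (v=7, z=5) -> covered: B1=T, B4=T, B5=E, B6=F, B7=F
#8 (v=6, z=6) -> covered: B1=F, B2=T, B3=S, B4=F, B5=E, B6=F, B7=F
together the pool reaches 10 outcomes: B1=T, B1=F, B2=T, B3=S, B4=T, B4=F, B5=E, B6=F, B7=T, B7=F
size 1 is not enough: best union over all size-1 subsets is 7/10
the canonical winner is {5, 7}: size 2, full 10-outcome coverage, earliest index list among size-2 covers
Answer: 5, 7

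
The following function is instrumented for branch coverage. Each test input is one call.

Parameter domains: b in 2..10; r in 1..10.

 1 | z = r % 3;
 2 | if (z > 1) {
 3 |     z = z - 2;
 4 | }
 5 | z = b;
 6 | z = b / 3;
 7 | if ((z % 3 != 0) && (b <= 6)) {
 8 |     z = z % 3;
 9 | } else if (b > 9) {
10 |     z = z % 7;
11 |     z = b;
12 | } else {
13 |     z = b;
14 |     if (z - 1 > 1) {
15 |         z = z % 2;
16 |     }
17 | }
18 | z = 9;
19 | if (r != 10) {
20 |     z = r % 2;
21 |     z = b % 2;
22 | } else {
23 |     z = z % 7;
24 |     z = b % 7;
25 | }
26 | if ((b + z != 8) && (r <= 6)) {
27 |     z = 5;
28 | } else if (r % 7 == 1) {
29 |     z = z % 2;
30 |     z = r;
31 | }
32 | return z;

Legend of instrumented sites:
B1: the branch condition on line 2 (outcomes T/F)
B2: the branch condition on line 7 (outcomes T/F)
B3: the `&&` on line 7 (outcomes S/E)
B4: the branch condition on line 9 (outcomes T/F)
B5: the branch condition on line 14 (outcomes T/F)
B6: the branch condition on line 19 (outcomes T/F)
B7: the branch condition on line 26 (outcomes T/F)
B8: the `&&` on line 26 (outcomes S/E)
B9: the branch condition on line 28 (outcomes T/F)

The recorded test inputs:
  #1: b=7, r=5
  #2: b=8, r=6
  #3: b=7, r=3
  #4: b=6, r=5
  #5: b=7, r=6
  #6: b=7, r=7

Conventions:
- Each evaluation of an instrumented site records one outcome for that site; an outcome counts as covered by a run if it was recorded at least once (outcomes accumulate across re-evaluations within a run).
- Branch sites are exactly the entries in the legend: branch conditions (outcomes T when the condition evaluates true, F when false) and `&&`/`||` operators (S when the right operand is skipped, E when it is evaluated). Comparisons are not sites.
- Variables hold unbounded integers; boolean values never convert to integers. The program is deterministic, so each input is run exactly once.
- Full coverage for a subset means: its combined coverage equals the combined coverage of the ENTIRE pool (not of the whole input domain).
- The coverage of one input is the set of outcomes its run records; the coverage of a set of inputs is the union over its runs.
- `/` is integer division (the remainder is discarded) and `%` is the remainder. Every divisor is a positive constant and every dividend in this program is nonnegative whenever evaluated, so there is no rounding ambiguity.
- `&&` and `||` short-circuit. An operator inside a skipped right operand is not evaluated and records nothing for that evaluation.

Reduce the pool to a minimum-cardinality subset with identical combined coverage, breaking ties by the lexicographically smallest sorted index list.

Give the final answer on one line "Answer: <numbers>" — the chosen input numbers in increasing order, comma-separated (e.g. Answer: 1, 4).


test 1 (b=7, r=5) hits B1=T, B2=F, B3=E, B4=F, B5=T, B6=T, B7=F, B8=S, B9=F
test 2 (b=8, r=6) hits B1=F, B2=F, B3=E, B4=F, B5=T, B6=T, B7=F, B8=S, B9=F
test 3 (b=7, r=3) hits B1=F, B2=F, B3=E, B4=F, B5=T, B6=T, B7=F, B8=S, B9=F
test 4 (b=6, r=5) hits B1=T, B2=T, B3=E, B6=T, B7=T, B8=E
test 5 (b=7, r=6) hits B1=F, B2=F, B3=E, B4=F, B5=T, B6=T, B7=F, B8=S, B9=F
test 6 (b=7, r=7) hits B1=F, B2=F, B3=E, B4=F, B5=T, B6=T, B7=F, B8=S, B9=F
together the pool reaches 13 outcomes: B1=T, B1=F, B2=T, B2=F, B3=E, B4=F, B5=T, B6=T, B7=T, B7=F, B8=S, B8=E, B9=F
no size-1 subset reaches all 13 outcomes (best union: 9/13)
the canonical winner is {2, 4}: size 2, full 13-outcome coverage, earliest index list among size-2 covers
Answer: 2, 4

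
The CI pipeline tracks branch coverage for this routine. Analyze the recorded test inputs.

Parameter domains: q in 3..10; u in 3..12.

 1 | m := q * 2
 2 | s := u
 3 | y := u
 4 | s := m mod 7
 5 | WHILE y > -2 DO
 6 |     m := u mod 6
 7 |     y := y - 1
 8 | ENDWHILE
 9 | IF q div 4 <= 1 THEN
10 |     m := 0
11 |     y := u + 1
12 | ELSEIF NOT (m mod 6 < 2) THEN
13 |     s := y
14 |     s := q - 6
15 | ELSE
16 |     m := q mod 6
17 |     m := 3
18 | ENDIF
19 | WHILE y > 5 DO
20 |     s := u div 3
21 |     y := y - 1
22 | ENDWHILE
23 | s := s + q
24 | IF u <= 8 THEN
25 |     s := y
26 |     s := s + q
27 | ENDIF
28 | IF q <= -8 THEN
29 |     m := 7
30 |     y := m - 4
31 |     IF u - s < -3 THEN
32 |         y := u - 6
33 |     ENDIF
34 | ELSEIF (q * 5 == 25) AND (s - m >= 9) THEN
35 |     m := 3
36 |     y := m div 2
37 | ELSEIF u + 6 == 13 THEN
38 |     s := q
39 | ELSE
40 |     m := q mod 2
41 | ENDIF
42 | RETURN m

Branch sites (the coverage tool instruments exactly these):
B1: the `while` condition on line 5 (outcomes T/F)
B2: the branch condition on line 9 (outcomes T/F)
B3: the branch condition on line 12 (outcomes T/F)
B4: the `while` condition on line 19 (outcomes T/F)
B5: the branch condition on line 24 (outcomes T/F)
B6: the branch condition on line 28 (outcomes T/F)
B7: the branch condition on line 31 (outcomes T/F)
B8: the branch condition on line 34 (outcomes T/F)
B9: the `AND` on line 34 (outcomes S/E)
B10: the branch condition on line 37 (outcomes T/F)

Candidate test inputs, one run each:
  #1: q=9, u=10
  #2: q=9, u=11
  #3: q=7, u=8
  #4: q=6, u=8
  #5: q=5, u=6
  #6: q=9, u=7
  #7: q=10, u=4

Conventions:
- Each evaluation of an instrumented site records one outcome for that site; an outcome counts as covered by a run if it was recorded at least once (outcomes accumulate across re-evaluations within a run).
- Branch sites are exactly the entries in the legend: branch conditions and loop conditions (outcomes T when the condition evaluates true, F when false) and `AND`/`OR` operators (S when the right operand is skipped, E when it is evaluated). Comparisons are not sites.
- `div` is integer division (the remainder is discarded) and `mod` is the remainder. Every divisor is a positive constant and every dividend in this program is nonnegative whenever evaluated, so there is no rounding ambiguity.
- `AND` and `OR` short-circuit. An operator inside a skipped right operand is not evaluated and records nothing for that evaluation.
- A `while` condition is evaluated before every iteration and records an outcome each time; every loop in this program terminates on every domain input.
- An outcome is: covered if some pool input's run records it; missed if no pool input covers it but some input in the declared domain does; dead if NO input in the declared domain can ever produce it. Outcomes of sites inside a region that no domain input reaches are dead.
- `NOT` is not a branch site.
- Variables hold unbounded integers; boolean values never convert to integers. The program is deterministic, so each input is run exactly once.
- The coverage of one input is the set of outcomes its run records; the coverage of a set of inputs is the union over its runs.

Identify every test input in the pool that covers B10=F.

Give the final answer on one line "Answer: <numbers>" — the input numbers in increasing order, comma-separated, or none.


input #1 (q=9, u=10): records B10=F
input #2 (q=9, u=11): records B10=F
input #3 (q=7, u=8): records B10=F
input #4 (q=6, u=8): records B10=F
input #5 (q=5, u=6): does not record B10=F
input #6 (q=9, u=7): does not record B10=F
input #7 (q=10, u=4): records B10=F
Answer: 1, 2, 3, 4, 7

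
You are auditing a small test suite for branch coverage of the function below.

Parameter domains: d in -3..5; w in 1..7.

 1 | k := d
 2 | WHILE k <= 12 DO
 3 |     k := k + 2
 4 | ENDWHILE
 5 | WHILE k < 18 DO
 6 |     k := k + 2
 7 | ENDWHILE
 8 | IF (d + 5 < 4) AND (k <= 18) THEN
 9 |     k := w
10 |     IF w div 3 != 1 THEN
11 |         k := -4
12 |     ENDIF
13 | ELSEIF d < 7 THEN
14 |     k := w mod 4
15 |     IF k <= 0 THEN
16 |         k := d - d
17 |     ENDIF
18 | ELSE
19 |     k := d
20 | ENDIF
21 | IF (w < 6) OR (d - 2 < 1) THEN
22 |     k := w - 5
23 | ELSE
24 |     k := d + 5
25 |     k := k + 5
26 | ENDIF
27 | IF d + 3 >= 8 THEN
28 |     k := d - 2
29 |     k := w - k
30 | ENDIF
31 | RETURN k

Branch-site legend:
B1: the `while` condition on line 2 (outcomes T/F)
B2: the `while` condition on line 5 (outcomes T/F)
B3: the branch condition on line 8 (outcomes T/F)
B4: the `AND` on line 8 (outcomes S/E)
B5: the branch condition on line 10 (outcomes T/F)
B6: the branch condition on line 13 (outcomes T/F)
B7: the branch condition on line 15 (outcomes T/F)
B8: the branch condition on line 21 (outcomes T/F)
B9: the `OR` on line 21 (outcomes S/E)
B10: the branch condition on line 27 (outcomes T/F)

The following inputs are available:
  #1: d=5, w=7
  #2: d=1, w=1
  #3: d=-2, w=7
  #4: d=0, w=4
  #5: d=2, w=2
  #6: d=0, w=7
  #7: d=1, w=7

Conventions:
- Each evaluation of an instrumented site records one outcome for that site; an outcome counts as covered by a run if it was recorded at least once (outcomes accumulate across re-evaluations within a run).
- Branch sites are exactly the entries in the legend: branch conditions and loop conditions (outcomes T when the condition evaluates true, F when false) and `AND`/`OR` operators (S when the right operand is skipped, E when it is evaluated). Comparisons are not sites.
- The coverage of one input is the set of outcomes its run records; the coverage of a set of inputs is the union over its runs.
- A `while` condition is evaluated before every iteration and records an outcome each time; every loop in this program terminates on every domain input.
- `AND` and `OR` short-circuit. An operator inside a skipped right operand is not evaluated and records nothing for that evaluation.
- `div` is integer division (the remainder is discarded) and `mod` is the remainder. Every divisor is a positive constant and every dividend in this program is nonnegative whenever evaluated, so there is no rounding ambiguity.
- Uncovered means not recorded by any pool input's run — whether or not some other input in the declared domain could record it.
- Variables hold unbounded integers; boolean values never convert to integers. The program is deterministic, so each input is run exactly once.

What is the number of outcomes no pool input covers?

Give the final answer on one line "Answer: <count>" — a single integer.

input #1, d=5, w=7: events B1->T, B1->T, B1->T, B1->T, B1->F, B2->T, B2->T, B2->T, B2->F, B4->S, B3->F, B6->T, B7->F, B9->E, ...; outcomes B1=T, B1=F, B2=T, B2=F, B3=F, B4=S, B6=T, B7=F, B8=F, B9=E, B10=T
input #2, d=1, w=1: events B1->T, B1->T, B1->T, B1->T, B1->T, B1->T, B1->F, B2->T, B2->T, B2->T, B2->F, B4->S, B3->F, B6->T, ...; outcomes B1=T, B1=F, B2=T, B2=F, B3=F, B4=S, B6=T, B7=F, B8=T, B9=S, B10=F
input #3, d=-2, w=7: events B1->T, B1->T, B1->T, B1->T, B1->T, B1->T, B1->T, B1->T, B1->F, B2->T, B2->T, B2->F, B4->E, B3->T, ...; outcomes B1=T, B1=F, B2=T, B2=F, B3=T, B4=E, B5=T, B8=T, B9=E, B10=F
input #4, d=0, w=4: events B1->T, B1->T, B1->T, B1->T, B1->T, B1->T, B1->T, B1->F, B2->T, B2->T, B2->F, B4->S, B3->F, B6->T, ...; outcomes B1=T, B1=F, B2=T, B2=F, B3=F, B4=S, B6=T, B7=T, B8=T, B9=S, B10=F
input #5, d=2, w=2: events B1->T, B1->T, B1->T, B1->T, B1->T, B1->T, B1->F, B2->T, B2->T, B2->F, B4->S, B3->F, B6->T, B7->F, ...; outcomes B1=T, B1=F, B2=T, B2=F, B3=F, B4=S, B6=T, B7=F, B8=T, B9=S, B10=F
input #6, d=0, w=7: events B1->T, B1->T, B1->T, B1->T, B1->T, B1->T, B1->T, B1->F, B2->T, B2->T, B2->F, B4->S, B3->F, B6->T, ...; outcomes B1=T, B1=F, B2=T, B2=F, B3=F, B4=S, B6=T, B7=F, B8=T, B9=E, B10=F
input #7, d=1, w=7: events B1->T, B1->T, B1->T, B1->T, B1->T, B1->T, B1->F, B2->T, B2->T, B2->T, B2->F, B4->S, B3->F, B6->T, ...; outcomes B1=T, B1=F, B2=T, B2=F, B3=F, B4=S, B6=T, B7=F, B8=T, B9=E, B10=F
union over the pool: B1=T, B1=F, B2=T, B2=F, B3=T, B3=F, B4=S, B4=E, B5=T, B6=T, B7=T, B7=F, B8=T, B8=F, B9=S, B9=E, B10=T, B10=F
uncovered (2 of 20): B5=F, B6=F

Answer: 2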